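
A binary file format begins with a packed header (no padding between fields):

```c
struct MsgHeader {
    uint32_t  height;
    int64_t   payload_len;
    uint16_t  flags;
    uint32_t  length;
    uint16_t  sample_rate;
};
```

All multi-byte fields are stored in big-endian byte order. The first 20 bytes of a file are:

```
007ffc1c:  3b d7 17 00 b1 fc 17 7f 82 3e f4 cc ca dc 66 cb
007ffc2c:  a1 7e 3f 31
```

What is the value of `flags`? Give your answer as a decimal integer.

51932

`flags` follows `height` (4 B), `payload_len` (8 B), so it starts at offset 4 + 8 = 12 and occupies 2 bytes.
Bytes at offsets 12..13: CA DC.
Big-endian: lowest address holds the most-significant byte.
The bytes are already most-significant first: 0xCADC.
0xCADC = 51932.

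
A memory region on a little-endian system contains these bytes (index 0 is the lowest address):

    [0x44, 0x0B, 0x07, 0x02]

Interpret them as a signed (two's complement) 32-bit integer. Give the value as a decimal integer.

34016068

Little-endian: lowest address holds the least-significant byte.
Reassemble most-significant byte first: 02 07 0B 44 → 0x02070B44.
0x02070B44 = 34016068.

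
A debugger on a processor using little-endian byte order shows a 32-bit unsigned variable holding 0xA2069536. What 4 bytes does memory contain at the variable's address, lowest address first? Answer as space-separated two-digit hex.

36 95 06 A2

Split into bytes (most-significant first): A2 06 95 36.
In little-endian order the low byte comes first in memory.
So at ascending addresses the bytes are 36 95 06 A2.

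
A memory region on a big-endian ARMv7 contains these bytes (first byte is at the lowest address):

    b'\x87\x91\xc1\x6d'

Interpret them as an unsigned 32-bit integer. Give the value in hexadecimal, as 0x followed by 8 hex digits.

0x8791C16D

Big-endian: lowest address holds the most-significant byte.
The bytes are already most-significant first: 0x8791C16D.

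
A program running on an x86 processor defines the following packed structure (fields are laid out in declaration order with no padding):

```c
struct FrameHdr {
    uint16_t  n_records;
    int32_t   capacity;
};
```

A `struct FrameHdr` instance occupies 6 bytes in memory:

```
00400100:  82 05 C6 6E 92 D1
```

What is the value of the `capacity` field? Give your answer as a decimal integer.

`capacity` follows `n_records` (2 bytes), so it starts at byte offset 2 and occupies 4 bytes.
Bytes at offsets 2..5: C6 6E 92 D1.
Little-endian stores the least-significant byte at the lowest address.
Reassemble most-significant byte first: D1 92 6E C6 → 0xD1926EC6.
Top bit is set, so as a signed 32-bit value this is 0xD1926EC6 − 2^32 = -778932538.

-778932538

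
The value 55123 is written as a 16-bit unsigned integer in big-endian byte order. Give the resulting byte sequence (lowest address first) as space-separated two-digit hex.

55123 in hexadecimal, padded to 16 bits, is 0xD753.
Split into bytes (most-significant first): D7 53.
Big-endian stores the most-significant byte at the lowest address.
So the memory order matches the most-significant-first order: D7 53.

D7 53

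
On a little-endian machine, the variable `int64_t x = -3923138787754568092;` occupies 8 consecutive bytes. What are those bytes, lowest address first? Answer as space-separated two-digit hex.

64 16 55 E7 0E 36 8E C9

Two's complement of -3923138787754568092 in 64 bits: 3923138787754568092 = 0x3671C9F118AAE99C; invert → 0xC98E360EE7551663; add 1 → 0xC98E360EE7551664.
Split into bytes (most-significant first): C9 8E 36 0E E7 55 16 64.
Little-endian stores the least-significant byte at the lowest address.
So at ascending addresses the bytes are 64 16 55 E7 0E 36 8E C9.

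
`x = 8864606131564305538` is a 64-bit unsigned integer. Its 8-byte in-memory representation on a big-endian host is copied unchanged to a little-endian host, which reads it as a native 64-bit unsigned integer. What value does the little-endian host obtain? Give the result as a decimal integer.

8864606131564305538 in 64-bit hexadecimal is 0x7B05684F59A3DC82.
Stored big-endian, the bytes at ascending addresses are 7B 05 68 4F 59 A3 DC 82.
Read back as little-endian, the first byte is least significant, giving 0x82DCA3594F68057B.
0x82DCA3594F68057B = 9429591323786610043.

9429591323786610043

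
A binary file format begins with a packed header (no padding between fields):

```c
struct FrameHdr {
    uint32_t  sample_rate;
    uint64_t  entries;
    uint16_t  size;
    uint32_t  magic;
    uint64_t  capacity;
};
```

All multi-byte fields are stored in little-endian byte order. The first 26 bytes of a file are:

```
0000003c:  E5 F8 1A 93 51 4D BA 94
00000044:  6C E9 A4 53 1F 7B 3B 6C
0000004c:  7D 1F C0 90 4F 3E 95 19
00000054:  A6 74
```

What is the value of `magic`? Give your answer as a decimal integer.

`magic` follows `sample_rate` (4 B), `entries` (8 B), `size` (2 B), so it starts at offset 4 + 8 + 2 = 14 and occupies 4 bytes.
Bytes at offsets 14..17: 3B 6C 7D 1F.
Little-endian stores the least-significant byte at the lowest address.
Reassemble most-significant byte first: 1F 7D 6C 3B → 0x1F7D6C3B.
0x1F7D6C3B = 528313403.

528313403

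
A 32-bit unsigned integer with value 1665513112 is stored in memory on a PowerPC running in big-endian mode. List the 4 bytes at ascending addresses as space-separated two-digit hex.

63 45 B6 98

1665513112 in hexadecimal, padded to 32 bits, is 0x6345B698.
Split into bytes (most-significant first): 63 45 B6 98.
In big-endian order the high byte comes first in memory.
So the memory order matches the most-significant-first order: 63 45 B6 98.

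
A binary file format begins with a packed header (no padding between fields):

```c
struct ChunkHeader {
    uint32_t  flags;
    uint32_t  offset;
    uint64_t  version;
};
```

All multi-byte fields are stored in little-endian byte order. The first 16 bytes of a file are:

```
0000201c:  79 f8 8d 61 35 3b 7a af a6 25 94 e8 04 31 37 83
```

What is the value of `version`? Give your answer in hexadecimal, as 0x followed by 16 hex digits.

`version` follows `flags` (4 B), `offset` (4 B), so it starts at offset 4 + 4 = 8 and occupies 8 bytes.
Bytes at offsets 8..15: A6 25 94 E8 04 31 37 83.
In little-endian order the low byte comes first in memory.
Reassemble most-significant byte first: 83 37 31 04 E8 94 25 A6 → 0x83373104E89425A6.

0x83373104E89425A6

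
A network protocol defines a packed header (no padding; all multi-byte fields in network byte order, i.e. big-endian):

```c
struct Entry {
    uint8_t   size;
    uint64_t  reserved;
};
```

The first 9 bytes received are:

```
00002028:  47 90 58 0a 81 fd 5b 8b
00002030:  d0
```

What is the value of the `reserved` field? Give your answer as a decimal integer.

`reserved` follows `size` (1 byte), so it starts at byte offset 1 and occupies 8 bytes.
Bytes at offsets 1..8: 90 58 0A 81 FD 5B 8B D0.
In big-endian order the high byte comes first in memory.
The bytes are already most-significant first: 0x90580A81FD5B8BD0.
0x90580A81FD5B8BD0 = 10401074892829854672.

10401074892829854672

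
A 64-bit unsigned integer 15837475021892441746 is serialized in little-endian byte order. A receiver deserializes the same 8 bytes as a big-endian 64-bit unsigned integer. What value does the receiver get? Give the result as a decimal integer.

10544621296803891931

15837475021892441746 in 64-bit hexadecimal is 0xDBCA039F33055692.
Stored little-endian, the bytes at ascending addresses are 92 56 05 33 9F 03 CA DB.
Read back as big-endian, the last byte is least significant, giving 0x925605339F03CADB.
0x925605339F03CADB = 10544621296803891931.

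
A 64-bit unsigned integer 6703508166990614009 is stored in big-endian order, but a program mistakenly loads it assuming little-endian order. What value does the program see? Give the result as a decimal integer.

6703508166990614009 in 64-bit hexadecimal is 0x5D07A5294267CDF9.
Stored big-endian, the bytes at ascending addresses are 5D 07 A5 29 42 67 CD F9.
Read back as little-endian, the first byte is least significant, giving 0xF9CD674229A5075D.
0xF9CD674229A5075D = 18000156819533924189.

18000156819533924189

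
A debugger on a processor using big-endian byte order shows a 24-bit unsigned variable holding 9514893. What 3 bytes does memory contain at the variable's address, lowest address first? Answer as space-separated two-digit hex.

9514893 in hexadecimal, padded to 24 bits, is 0x912F8D.
Split into bytes (most-significant first): 91 2F 8D.
Big-endian: lowest address holds the most-significant byte.
So the memory order matches the most-significant-first order: 91 2F 8D.

91 2F 8D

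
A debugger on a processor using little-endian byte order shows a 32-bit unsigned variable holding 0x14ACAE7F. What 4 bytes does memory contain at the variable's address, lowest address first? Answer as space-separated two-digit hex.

Split into bytes (most-significant first): 14 AC AE 7F.
Little-endian: lowest address holds the least-significant byte.
So at ascending addresses the bytes are 7F AE AC 14.

7F AE AC 14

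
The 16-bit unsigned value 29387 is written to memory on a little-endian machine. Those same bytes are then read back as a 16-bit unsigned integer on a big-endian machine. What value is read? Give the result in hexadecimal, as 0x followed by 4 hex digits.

29387 in 16-bit hexadecimal is 0x72CB.
Stored little-endian, the bytes at ascending addresses are CB 72.
Read back as big-endian, the last byte is least significant, giving 0xCB72.

0xCB72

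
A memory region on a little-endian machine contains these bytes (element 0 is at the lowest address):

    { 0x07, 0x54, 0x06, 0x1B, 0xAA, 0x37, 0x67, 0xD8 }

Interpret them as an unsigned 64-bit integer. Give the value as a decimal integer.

15593493438530999303

Little-endian stores the least-significant byte at the lowest address.
Reassemble most-significant byte first: D8 67 37 AA 1B 06 54 07 → 0xD86737AA1B065407.
0xD86737AA1B065407 = 15593493438530999303.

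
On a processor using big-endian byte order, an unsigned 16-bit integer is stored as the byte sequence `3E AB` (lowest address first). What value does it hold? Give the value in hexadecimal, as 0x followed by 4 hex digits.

0x3EAB

In big-endian order the high byte comes first in memory.
The bytes are already most-significant first: 0x3EAB.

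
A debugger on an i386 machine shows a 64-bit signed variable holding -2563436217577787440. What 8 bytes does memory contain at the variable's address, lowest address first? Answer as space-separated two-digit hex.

D0 AF E7 7E 57 D8 6C DC

Two's complement of -2563436217577787440 in 64 bits: 2563436217577787440 = 0x239327A881185030; invert → 0xDC6CD8577EE7AFCF; add 1 → 0xDC6CD8577EE7AFD0.
Split into bytes (most-significant first): DC 6C D8 57 7E E7 AF D0.
Little-endian stores the least-significant byte at the lowest address.
So at ascending addresses the bytes are D0 AF E7 7E 57 D8 6C DC.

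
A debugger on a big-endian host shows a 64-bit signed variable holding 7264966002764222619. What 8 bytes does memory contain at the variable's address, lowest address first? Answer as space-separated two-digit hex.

64 D2 58 16 8C 0D 10 9B

7264966002764222619 in hexadecimal, padded to 64 bits, is 0x64D258168C0D109B.
Split into bytes (most-significant first): 64 D2 58 16 8C 0D 10 9B.
Big-endian stores the most-significant byte at the lowest address.
So the memory order matches the most-significant-first order: 64 D2 58 16 8C 0D 10 9B.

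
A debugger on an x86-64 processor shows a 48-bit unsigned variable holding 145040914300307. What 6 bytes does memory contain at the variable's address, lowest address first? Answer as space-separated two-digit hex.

93 BD 2C F8 E9 83

145040914300307 in hexadecimal, padded to 48 bits, is 0x83E9F82CBD93.
Split into bytes (most-significant first): 83 E9 F8 2C BD 93.
Little-endian: lowest address holds the least-significant byte.
So at ascending addresses the bytes are 93 BD 2C F8 E9 83.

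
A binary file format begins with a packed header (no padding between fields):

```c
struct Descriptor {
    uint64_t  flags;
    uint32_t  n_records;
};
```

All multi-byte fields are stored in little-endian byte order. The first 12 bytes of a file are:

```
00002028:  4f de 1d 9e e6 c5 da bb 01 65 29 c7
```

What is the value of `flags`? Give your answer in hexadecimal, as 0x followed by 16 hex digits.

0xBBDAC5E69E1DDE4F

`flags` is the first field, at byte offset 0, occupying 8 bytes.
Bytes at offsets 0..7: 4F DE 1D 9E E6 C5 DA BB.
Little-endian stores the least-significant byte at the lowest address.
Reassemble most-significant byte first: BB DA C5 E6 9E 1D DE 4F → 0xBBDAC5E69E1DDE4F.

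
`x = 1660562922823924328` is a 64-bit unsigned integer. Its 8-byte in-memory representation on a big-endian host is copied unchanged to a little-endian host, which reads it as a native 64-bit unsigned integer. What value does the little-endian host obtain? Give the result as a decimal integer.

7546372876903975703

1660562922823924328 in 64-bit hexadecimal is 0x170B812E261ABA68.
Stored big-endian, the bytes at ascending addresses are 17 0B 81 2E 26 1A BA 68.
Read back as little-endian, the first byte is least significant, giving 0x68BA1A262E810B17.
0x68BA1A262E810B17 = 7546372876903975703.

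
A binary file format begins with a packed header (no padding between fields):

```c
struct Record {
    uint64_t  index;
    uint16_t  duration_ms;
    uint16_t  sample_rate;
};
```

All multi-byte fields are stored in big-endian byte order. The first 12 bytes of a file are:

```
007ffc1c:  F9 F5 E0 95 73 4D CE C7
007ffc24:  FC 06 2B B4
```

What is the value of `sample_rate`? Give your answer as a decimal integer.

11188

`sample_rate` follows `index` (8 B), `duration_ms` (2 B), so it starts at offset 8 + 2 = 10 and occupies 2 bytes.
Bytes at offsets 10..11: 2B B4.
In big-endian order the high byte comes first in memory.
The bytes are already most-significant first: 0x2BB4.
0x2BB4 = 11188.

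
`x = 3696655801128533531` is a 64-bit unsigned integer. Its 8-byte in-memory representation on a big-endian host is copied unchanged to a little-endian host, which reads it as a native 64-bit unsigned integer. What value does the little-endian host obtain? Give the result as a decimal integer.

1963049969244458291

3696655801128533531 in 64-bit hexadecimal is 0x334D28DD8B273E1B.
Stored big-endian, the bytes at ascending addresses are 33 4D 28 DD 8B 27 3E 1B.
Read back as little-endian, the first byte is least significant, giving 0x1B3E278BDD284D33.
0x1B3E278BDD284D33 = 1963049969244458291.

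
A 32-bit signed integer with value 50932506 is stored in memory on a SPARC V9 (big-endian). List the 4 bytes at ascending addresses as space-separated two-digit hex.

50932506 in hexadecimal, padded to 32 bits, is 0x03092B1A.
Split into bytes (most-significant first): 03 09 2B 1A.
In big-endian order the high byte comes first in memory.
So the memory order matches the most-significant-first order: 03 09 2B 1A.

03 09 2B 1A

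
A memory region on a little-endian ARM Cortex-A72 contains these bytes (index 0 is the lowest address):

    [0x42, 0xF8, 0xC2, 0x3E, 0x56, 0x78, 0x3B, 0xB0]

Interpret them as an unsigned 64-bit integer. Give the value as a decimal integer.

Little-endian: lowest address holds the least-significant byte.
Reassemble most-significant byte first: B0 3B 78 56 3E C2 F8 42 → 0xB03B78563EC2F842.
0xB03B78563EC2F842 = 12698875886116730946.

12698875886116730946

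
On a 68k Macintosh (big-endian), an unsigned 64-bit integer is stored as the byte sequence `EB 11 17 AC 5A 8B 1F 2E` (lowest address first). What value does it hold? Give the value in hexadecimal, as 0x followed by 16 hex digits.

Big-endian stores the most-significant byte at the lowest address.
The bytes are already most-significant first: 0xEB1117AC5A8B1F2E.

0xEB1117AC5A8B1F2E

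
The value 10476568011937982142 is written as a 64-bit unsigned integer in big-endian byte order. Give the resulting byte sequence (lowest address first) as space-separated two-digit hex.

91 64 3F 19 80 C8 A6 BE

10476568011937982142 in hexadecimal, padded to 64 bits, is 0x91643F1980C8A6BE.
Split into bytes (most-significant first): 91 64 3F 19 80 C8 A6 BE.
Big-endian: lowest address holds the most-significant byte.
So the memory order matches the most-significant-first order: 91 64 3F 19 80 C8 A6 BE.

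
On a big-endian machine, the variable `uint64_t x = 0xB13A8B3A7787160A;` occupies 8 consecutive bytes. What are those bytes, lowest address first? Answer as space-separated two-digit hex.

B1 3A 8B 3A 77 87 16 0A

Split into bytes (most-significant first): B1 3A 8B 3A 77 87 16 0A.
Big-endian stores the most-significant byte at the lowest address.
So the memory order matches the most-significant-first order: B1 3A 8B 3A 77 87 16 0A.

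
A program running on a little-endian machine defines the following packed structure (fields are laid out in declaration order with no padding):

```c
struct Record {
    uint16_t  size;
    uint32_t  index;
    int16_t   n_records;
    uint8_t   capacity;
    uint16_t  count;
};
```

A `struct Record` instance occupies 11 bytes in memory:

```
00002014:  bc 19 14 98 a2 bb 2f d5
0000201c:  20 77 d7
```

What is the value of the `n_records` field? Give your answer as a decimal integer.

`n_records` follows `size` (2 B), `index` (4 B), so it starts at offset 2 + 4 = 6 and occupies 2 bytes.
Bytes at offsets 6..7: 2F D5.
In little-endian order the low byte comes first in memory.
Reassemble most-significant byte first: D5 2F → 0xD52F.
Top bit is set, so as a signed 16-bit value this is 0xD52F − 2^16 = -10961.

-10961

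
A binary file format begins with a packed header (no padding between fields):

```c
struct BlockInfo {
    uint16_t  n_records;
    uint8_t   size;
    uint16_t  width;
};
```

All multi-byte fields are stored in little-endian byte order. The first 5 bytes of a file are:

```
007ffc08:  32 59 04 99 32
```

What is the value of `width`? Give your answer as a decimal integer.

`width` follows `n_records` (2 B), `size` (1 B), so it starts at offset 2 + 1 = 3 and occupies 2 bytes.
Bytes at offsets 3..4: 99 32.
Little-endian: lowest address holds the least-significant byte.
Reassemble most-significant byte first: 32 99 → 0x3299.
0x3299 = 12953.

12953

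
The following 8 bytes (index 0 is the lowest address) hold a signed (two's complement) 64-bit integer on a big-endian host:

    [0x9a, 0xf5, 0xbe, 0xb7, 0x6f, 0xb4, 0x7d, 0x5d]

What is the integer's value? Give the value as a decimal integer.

-7280703527512146595

Big-endian: lowest address holds the most-significant byte.
The bytes are already most-significant first: 0x9AF5BEB76FB47D5D.
Top bit is set, so as a signed 64-bit value this is 0x9AF5BEB76FB47D5D − 2^64 = -7280703527512146595.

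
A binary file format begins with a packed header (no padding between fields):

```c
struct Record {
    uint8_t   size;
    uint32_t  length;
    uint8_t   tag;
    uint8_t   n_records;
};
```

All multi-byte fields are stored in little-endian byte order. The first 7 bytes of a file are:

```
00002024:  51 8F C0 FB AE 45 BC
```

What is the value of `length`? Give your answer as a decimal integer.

`length` follows `size` (1 byte), so it starts at byte offset 1 and occupies 4 bytes.
Bytes at offsets 1..4: 8F C0 FB AE.
Little-endian: lowest address holds the least-significant byte.
Reassemble most-significant byte first: AE FB C0 8F → 0xAEFBC08F.
0xAEFBC08F = 2935734415.

2935734415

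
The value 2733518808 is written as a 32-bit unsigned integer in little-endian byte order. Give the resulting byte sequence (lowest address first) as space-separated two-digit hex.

D8 2F EE A2

2733518808 in hexadecimal, padded to 32 bits, is 0xA2EE2FD8.
Split into bytes (most-significant first): A2 EE 2F D8.
Little-endian: lowest address holds the least-significant byte.
So at ascending addresses the bytes are D8 2F EE A2.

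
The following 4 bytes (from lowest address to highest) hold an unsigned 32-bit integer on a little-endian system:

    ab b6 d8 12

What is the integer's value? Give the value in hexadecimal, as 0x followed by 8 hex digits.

Little-endian stores the least-significant byte at the lowest address.
Reassemble most-significant byte first: 12 D8 B6 AB → 0x12D8B6AB.

0x12D8B6AB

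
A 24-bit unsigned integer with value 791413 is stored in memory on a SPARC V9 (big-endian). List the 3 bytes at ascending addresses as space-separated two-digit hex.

791413 in hexadecimal, padded to 24 bits, is 0x0C1375.
Split into bytes (most-significant first): 0C 13 75.
Big-endian stores the most-significant byte at the lowest address.
So the memory order matches the most-significant-first order: 0C 13 75.

0C 13 75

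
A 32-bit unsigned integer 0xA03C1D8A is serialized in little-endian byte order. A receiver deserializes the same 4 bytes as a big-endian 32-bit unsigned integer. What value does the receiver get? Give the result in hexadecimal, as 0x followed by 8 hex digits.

0x8A1D3CA0

Stored little-endian, the bytes at ascending addresses are 8A 1D 3C A0.
Read back as big-endian, the last byte is least significant, giving 0x8A1D3CA0.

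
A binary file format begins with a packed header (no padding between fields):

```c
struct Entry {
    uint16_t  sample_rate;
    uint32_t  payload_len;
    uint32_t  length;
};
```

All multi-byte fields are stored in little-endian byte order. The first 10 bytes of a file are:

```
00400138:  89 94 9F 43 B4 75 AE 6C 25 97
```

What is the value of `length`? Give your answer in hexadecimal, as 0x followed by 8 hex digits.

0x97256CAE

`length` follows `sample_rate` (2 B), `payload_len` (4 B), so it starts at offset 2 + 4 = 6 and occupies 4 bytes.
Bytes at offsets 6..9: AE 6C 25 97.
Little-endian stores the least-significant byte at the lowest address.
Reassemble most-significant byte first: 97 25 6C AE → 0x97256CAE.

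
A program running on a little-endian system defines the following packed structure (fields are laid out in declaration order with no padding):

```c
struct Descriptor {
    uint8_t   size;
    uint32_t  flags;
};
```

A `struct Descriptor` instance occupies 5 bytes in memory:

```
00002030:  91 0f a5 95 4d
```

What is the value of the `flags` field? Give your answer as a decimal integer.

1301652751

`flags` follows `size` (1 byte), so it starts at byte offset 1 and occupies 4 bytes.
Bytes at offsets 1..4: 0F A5 95 4D.
In little-endian order the low byte comes first in memory.
Reassemble most-significant byte first: 4D 95 A5 0F → 0x4D95A50F.
0x4D95A50F = 1301652751.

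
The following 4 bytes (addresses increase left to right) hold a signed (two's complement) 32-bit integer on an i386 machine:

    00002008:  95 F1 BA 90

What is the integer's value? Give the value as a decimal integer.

Little-endian stores the least-significant byte at the lowest address.
Reassemble most-significant byte first: 90 BA F1 95 → 0x90BAF195.
Top bit is set, so as a signed 32-bit value this is 0x90BAF195 − 2^32 = -1866796651.

-1866796651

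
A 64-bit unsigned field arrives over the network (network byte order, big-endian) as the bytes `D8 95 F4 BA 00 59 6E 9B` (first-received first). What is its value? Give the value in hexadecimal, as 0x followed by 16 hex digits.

0xD895F4BA00596E9B

Big-endian: lowest address holds the most-significant byte.
The bytes are already most-significant first: 0xD895F4BA00596E9B.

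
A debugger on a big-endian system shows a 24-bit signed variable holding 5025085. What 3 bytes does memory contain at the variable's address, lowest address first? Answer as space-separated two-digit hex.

4C AD 3D

5025085 in hexadecimal, padded to 24 bits, is 0x4CAD3D.
Split into bytes (most-significant first): 4C AD 3D.
In big-endian order the high byte comes first in memory.
So the memory order matches the most-significant-first order: 4C AD 3D.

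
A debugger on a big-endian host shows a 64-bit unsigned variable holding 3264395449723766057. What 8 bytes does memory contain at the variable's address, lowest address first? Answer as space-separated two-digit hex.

3264395449723766057 in hexadecimal, padded to 64 bits, is 0x2D4D765DB32FC529.
Split into bytes (most-significant first): 2D 4D 76 5D B3 2F C5 29.
Big-endian stores the most-significant byte at the lowest address.
So the memory order matches the most-significant-first order: 2D 4D 76 5D B3 2F C5 29.

2D 4D 76 5D B3 2F C5 29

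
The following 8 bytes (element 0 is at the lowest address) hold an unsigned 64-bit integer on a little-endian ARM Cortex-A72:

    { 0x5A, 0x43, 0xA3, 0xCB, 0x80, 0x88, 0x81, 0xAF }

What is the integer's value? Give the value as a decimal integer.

Little-endian stores the least-significant byte at the lowest address.
Reassemble most-significant byte first: AF 81 88 80 CB A3 43 5A → 0xAF818880CBA3435A.
0xAF818880CBA3435A = 12646539315386729306.

12646539315386729306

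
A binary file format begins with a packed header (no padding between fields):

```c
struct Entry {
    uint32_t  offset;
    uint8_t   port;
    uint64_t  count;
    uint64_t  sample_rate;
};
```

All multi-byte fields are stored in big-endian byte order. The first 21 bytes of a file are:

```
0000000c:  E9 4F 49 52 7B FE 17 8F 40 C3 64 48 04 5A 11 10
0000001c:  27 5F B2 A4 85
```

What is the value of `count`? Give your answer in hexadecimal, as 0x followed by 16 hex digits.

`count` follows `offset` (4 B), `port` (1 B), so it starts at offset 4 + 1 = 5 and occupies 8 bytes.
Bytes at offsets 5..12: FE 17 8F 40 C3 64 48 04.
Big-endian: lowest address holds the most-significant byte.
The bytes are already most-significant first: 0xFE178F40C3644804.

0xFE178F40C3644804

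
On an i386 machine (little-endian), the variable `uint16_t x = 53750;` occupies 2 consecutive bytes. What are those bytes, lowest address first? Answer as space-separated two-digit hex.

F6 D1

53750 in hexadecimal, padded to 16 bits, is 0xD1F6.
Split into bytes (most-significant first): D1 F6.
In little-endian order the low byte comes first in memory.
So at ascending addresses the bytes are F6 D1.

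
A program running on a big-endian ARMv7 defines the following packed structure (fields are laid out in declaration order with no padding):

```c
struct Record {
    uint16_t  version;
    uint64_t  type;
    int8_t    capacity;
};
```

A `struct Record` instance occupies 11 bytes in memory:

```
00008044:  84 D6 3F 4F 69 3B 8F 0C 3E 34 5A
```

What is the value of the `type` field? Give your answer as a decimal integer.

4561980652073532980

`type` follows `version` (2 bytes), so it starts at byte offset 2 and occupies 8 bytes.
Bytes at offsets 2..9: 3F 4F 69 3B 8F 0C 3E 34.
In big-endian order the high byte comes first in memory.
The bytes are already most-significant first: 0x3F4F693B8F0C3E34.
0x3F4F693B8F0C3E34 = 4561980652073532980.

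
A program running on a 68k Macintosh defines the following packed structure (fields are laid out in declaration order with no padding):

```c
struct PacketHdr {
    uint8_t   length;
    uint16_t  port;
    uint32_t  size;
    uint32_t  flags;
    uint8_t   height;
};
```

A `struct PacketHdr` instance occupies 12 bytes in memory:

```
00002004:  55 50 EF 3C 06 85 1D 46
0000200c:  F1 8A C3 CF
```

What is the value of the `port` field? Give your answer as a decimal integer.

20719

`port` follows `length` (1 byte), so it starts at byte offset 1 and occupies 2 bytes.
Bytes at offsets 1..2: 50 EF.
Big-endian: lowest address holds the most-significant byte.
The bytes are already most-significant first: 0x50EF.
0x50EF = 20719.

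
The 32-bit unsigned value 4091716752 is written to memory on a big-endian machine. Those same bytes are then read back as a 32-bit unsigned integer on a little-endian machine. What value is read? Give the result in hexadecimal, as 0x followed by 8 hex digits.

4091716752 in 32-bit hexadecimal is 0xF3E2A490.
Stored big-endian, the bytes at ascending addresses are F3 E2 A4 90.
Read back as little-endian, the first byte is least significant, giving 0x90A4E2F3.

0x90A4E2F3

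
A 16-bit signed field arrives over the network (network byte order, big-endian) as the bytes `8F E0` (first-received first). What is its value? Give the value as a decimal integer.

-28704

Big-endian stores the most-significant byte at the lowest address.
The bytes are already most-significant first: 0x8FE0.
Top bit is set, so as a signed 16-bit value this is 0x8FE0 − 2^16 = -28704.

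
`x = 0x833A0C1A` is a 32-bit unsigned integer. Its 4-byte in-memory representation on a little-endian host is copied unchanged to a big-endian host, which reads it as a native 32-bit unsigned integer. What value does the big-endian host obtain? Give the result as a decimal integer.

Stored little-endian, the bytes at ascending addresses are 1A 0C 3A 83.
Read back as big-endian, the last byte is least significant, giving 0x1A0C3A83.
0x1A0C3A83 = 437009027.

437009027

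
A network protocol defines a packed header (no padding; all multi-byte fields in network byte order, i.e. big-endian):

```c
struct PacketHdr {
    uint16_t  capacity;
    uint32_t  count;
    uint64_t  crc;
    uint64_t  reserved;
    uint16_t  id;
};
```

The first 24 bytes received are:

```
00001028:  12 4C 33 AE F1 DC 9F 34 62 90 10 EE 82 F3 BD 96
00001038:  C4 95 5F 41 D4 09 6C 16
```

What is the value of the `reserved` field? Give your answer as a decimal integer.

13661322665502299145

`reserved` follows `capacity` (2 B), `count` (4 B), `crc` (8 B), so it starts at offset 2 + 4 + 8 = 14 and occupies 8 bytes.
Bytes at offsets 14..21: BD 96 C4 95 5F 41 D4 09.
In big-endian order the high byte comes first in memory.
The bytes are already most-significant first: 0xBD96C4955F41D409.
0xBD96C4955F41D409 = 13661322665502299145.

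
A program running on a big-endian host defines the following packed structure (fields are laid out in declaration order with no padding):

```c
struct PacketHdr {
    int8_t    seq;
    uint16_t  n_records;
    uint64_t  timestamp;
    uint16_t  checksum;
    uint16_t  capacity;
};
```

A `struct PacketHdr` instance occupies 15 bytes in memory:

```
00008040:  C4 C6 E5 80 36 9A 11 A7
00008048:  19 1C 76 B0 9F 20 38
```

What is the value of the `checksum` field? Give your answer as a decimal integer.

45215

`checksum` follows `seq` (1 B), `n_records` (2 B), `timestamp` (8 B), so it starts at offset 1 + 2 + 8 = 11 and occupies 2 bytes.
Bytes at offsets 11..12: B0 9F.
Big-endian: lowest address holds the most-significant byte.
The bytes are already most-significant first: 0xB09F.
0xB09F = 45215.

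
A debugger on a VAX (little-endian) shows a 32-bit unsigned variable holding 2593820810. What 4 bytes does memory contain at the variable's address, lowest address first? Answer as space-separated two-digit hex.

8A 90 9A 9A

2593820810 in hexadecimal, padded to 32 bits, is 0x9A9A908A.
Split into bytes (most-significant first): 9A 9A 90 8A.
In little-endian order the low byte comes first in memory.
So at ascending addresses the bytes are 8A 90 9A 9A.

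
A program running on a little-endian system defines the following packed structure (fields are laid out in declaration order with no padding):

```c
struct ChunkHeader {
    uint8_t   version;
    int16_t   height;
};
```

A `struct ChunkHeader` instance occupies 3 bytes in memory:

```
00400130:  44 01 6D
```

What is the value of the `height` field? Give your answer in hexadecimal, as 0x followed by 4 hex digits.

0x6D01

`height` follows `version` (1 byte), so it starts at byte offset 1 and occupies 2 bytes.
Bytes at offsets 1..2: 01 6D.
Little-endian stores the least-significant byte at the lowest address.
Reassemble most-significant byte first: 6D 01 → 0x6D01.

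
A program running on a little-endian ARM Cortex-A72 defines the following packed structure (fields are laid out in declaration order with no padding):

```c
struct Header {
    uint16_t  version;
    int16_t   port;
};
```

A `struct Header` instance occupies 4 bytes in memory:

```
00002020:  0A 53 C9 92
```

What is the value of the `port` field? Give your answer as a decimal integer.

`port` follows `version` (2 bytes), so it starts at byte offset 2 and occupies 2 bytes.
Bytes at offsets 2..3: C9 92.
Little-endian: lowest address holds the least-significant byte.
Reassemble most-significant byte first: 92 C9 → 0x92C9.
Top bit is set, so as a signed 16-bit value this is 0x92C9 − 2^16 = -27959.

-27959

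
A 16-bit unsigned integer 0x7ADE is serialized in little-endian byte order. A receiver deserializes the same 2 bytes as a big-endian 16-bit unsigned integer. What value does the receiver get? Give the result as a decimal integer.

56954

Stored little-endian, the bytes at ascending addresses are DE 7A.
Read back as big-endian, the last byte is least significant, giving 0xDE7A.
0xDE7A = 56954.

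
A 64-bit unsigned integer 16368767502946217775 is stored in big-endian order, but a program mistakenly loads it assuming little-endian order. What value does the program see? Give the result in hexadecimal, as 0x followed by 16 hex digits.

16368767502946217775 in 64-bit hexadecimal is 0xE3298B5188112F2F.
Stored big-endian, the bytes at ascending addresses are E3 29 8B 51 88 11 2F 2F.
Read back as little-endian, the first byte is least significant, giving 0x2F2F1188518B29E3.

0x2F2F1188518B29E3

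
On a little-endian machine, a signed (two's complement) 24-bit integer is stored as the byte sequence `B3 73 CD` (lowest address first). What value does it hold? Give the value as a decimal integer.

-3312717

Little-endian: lowest address holds the least-significant byte.
Reassemble most-significant byte first: CD 73 B3 → 0xCD73B3.
Top bit is set, so as a signed 24-bit value this is 0xCD73B3 − 2^24 = -3312717.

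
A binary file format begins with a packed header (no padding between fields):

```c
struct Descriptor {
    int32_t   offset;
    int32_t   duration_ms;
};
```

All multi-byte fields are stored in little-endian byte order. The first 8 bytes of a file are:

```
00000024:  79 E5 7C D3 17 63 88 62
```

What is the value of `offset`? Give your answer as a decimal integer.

`offset` is the first field, at byte offset 0, occupying 4 bytes.
Bytes at offsets 0..3: 79 E5 7C D3.
Little-endian stores the least-significant byte at the lowest address.
Reassemble most-significant byte first: D3 7C E5 79 → 0xD37CE579.
Top bit is set, so as a signed 32-bit value this is 0xD37CE579 − 2^32 = -746789511.

-746789511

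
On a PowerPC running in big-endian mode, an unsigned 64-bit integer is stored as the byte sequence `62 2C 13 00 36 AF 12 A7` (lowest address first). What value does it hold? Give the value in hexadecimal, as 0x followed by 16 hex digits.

Big-endian: lowest address holds the most-significant byte.
The bytes are already most-significant first: 0x622C130036AF12A7.

0x622C130036AF12A7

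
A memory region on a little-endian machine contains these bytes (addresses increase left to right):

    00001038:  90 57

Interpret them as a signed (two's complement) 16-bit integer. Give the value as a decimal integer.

22416

In little-endian order the low byte comes first in memory.
Reassemble most-significant byte first: 57 90 → 0x5790.
0x5790 = 22416.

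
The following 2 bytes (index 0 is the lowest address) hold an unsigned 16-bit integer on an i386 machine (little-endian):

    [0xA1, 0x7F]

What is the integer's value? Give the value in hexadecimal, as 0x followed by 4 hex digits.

Little-endian: lowest address holds the least-significant byte.
Reassemble most-significant byte first: 7F A1 → 0x7FA1.

0x7FA1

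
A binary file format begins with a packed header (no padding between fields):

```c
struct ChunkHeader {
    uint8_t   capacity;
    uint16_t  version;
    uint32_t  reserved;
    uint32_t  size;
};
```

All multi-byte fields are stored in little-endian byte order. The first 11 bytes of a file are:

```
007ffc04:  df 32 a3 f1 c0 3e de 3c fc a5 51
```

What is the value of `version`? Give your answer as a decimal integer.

41778

`version` follows `capacity` (1 byte), so it starts at byte offset 1 and occupies 2 bytes.
Bytes at offsets 1..2: 32 A3.
Little-endian stores the least-significant byte at the lowest address.
Reassemble most-significant byte first: A3 32 → 0xA332.
0xA332 = 41778.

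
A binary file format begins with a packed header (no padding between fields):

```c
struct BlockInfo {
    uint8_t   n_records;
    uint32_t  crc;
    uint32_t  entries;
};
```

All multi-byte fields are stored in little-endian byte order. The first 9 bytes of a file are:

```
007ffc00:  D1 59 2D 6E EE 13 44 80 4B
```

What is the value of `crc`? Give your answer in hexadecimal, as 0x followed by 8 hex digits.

0xEE6E2D59

`crc` follows `n_records` (1 byte), so it starts at byte offset 1 and occupies 4 bytes.
Bytes at offsets 1..4: 59 2D 6E EE.
In little-endian order the low byte comes first in memory.
Reassemble most-significant byte first: EE 6E 2D 59 → 0xEE6E2D59.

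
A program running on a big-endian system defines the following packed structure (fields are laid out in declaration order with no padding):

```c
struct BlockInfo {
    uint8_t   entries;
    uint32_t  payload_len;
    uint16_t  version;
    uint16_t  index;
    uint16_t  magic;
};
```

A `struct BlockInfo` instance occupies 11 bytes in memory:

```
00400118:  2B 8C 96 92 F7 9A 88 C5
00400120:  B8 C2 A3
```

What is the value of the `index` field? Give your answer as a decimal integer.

50616

`index` follows `entries` (1 B), `payload_len` (4 B), `version` (2 B), so it starts at offset 1 + 4 + 2 = 7 and occupies 2 bytes.
Bytes at offsets 7..8: C5 B8.
Big-endian: lowest address holds the most-significant byte.
The bytes are already most-significant first: 0xC5B8.
0xC5B8 = 50616.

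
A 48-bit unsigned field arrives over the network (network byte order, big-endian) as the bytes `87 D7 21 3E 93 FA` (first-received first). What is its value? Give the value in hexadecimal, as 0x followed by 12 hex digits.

0x87D7213E93FA

In big-endian order the high byte comes first in memory.
The bytes are already most-significant first: 0x87D7213E93FA.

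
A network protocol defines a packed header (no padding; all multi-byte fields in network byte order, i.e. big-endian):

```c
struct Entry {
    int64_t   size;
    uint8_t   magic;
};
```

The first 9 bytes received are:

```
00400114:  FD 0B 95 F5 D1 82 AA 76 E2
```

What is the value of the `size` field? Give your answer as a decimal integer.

-212911674355438986

`size` is the first field, at byte offset 0, occupying 8 bytes.
Bytes at offsets 0..7: FD 0B 95 F5 D1 82 AA 76.
In big-endian order the high byte comes first in memory.
The bytes are already most-significant first: 0xFD0B95F5D182AA76.
Top bit is set, so as a signed 64-bit value this is 0xFD0B95F5D182AA76 − 2^64 = -212911674355438986.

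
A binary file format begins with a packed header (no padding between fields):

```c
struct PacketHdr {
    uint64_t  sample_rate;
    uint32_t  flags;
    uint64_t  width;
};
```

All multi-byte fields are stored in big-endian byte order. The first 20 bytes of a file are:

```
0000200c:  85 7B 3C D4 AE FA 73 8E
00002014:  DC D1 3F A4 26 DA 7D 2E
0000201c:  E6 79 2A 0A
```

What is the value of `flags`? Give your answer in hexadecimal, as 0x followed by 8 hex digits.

0xDCD13FA4

`flags` follows `sample_rate` (8 bytes), so it starts at byte offset 8 and occupies 4 bytes.
Bytes at offsets 8..11: DC D1 3F A4.
In big-endian order the high byte comes first in memory.
The bytes are already most-significant first: 0xDCD13FA4.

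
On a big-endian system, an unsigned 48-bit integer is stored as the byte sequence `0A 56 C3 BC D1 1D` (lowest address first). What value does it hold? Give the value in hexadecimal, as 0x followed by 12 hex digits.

In big-endian order the high byte comes first in memory.
The bytes are already most-significant first: 0x0A56C3BCD11D.

0x0A56C3BCD11D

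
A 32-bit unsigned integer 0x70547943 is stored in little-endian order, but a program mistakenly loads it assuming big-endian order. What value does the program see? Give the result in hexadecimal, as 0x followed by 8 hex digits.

Stored little-endian, the bytes at ascending addresses are 43 79 54 70.
Read back as big-endian, the last byte is least significant, giving 0x43795470.

0x43795470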